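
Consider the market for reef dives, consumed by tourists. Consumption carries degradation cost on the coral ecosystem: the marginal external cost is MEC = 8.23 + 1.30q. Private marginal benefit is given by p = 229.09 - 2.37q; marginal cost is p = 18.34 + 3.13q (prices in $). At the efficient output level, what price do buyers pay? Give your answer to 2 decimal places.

Social marginal benefit = demand − MEC = 220.86 - 3.67q.
Set SMB = MC: 220.86 - 3.67q = 18.34 + 3.13q → q* = 29.7824.
Consumer price on the demand curve at q*: 229.09 − 2.37×29.7824 = 158.5057.

P = $158.51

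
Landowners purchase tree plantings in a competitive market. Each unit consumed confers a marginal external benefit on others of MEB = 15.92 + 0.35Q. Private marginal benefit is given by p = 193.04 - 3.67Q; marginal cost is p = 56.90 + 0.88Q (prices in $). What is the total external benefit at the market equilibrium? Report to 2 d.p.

$633.01

Market equilibrium (private): 56.90 + 0.88Q = 193.04 - 3.67Q → Q_m = 29.9209.
Total external benefit = ∫₀^{Q_m} (15.92 + 0.35Q) dQ = 15.92×29.9209 + ½×0.35×29.9209² = 633.0113.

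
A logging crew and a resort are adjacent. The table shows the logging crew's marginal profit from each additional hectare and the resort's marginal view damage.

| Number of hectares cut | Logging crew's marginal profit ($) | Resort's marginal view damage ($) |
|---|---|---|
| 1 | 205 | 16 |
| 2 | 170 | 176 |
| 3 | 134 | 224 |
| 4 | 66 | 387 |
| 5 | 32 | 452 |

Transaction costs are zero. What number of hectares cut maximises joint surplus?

Bargaining reaches the level where marginal profit last exceeds marginal view damage.
That holds through level 1 (205 ≥ 16) but not at 2 (170 < 176).

1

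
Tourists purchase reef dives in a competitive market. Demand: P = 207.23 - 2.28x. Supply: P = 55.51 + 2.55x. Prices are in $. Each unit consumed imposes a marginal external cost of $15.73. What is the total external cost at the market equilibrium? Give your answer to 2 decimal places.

$494.11

Market equilibrium (private): 55.51 + 2.55x = 207.23 - 2.28x → x_m = 31.4120.
Total external cost = MEC × x_m = 15.73 × 31.4120 = 494.1108.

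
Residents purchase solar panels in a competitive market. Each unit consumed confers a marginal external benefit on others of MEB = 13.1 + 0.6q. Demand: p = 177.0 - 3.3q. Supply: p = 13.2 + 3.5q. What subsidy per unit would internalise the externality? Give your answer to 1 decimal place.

Social marginal benefit = demand + MEB = 190.1 - 2.7q.
Set SMB = MC: 190.1 - 2.7q = 13.2 + 3.5q → q* = 28.5323.
The Pigouvian subsidy equals MEB at q*: 13.1 + 0.6×28.5323 = 30.2194.

subsidy = 30.2 per unit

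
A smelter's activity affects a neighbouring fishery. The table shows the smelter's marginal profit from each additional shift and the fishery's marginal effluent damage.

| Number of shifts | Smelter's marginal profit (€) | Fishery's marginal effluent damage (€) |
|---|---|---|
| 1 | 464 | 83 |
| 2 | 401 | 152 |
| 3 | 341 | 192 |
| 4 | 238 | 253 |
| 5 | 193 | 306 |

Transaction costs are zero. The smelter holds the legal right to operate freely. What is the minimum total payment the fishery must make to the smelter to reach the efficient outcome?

€431

Left alone the smelter would choose level 5 (marginal profit stays positive).
Efficient level: k* = 3 (marginal profit ≥ marginal effluent damage through 3).
The fishery must at least cover the smelter's forgone profit from cutting 5→3: 238 + 193 = 431.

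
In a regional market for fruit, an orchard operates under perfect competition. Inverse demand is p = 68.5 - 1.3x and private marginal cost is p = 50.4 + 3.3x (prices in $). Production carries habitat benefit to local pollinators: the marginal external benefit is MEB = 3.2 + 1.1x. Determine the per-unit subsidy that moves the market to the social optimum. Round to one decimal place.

subsidy = $9.9 per unit

Social marginal cost = private MC − MEB = 47.2 + 2.2x.
Set SMC = demand: 47.2 + 2.2x = 68.5 - 1.3x → x* = 6.0857.
The Pigouvian subsidy equals MEB at x*: 3.2 + 1.1×6.0857 = 9.8943.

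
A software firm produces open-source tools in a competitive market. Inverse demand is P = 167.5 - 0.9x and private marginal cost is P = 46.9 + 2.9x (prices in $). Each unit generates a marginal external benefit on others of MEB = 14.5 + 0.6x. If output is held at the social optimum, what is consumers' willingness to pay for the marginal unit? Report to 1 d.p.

P = $129.5

Social marginal cost = private MC − MEB = 32.4 + 2.3x.
Set SMC = demand: 32.4 + 2.3x = 167.5 - 0.9x → x* = 42.2188.
Consumer price on the demand curve at x*: 167.5 − 0.9×42.2188 = 129.5031.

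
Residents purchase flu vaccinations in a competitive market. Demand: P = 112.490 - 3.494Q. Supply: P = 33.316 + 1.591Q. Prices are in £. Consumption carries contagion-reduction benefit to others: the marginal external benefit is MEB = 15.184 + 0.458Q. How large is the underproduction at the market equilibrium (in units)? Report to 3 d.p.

4.823 units

Market equilibrium (private): 33.316 + 1.591Q = 112.490 - 3.494Q → Q_m = 15.5701.
Social marginal benefit = demand + MEB = 127.674 - 3.036Q.
Set SMB = MC: 127.674 - 3.036Q = 33.316 + 1.591Q → Q* = 20.3929.
Gap = |15.5701 − 20.3929| = 4.8228.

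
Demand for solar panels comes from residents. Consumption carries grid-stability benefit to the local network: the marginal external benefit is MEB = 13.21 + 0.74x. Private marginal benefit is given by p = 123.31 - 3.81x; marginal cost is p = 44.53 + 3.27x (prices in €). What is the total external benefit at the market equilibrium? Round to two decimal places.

Market equilibrium (private): 44.53 + 3.27x = 123.31 - 3.81x → x_m = 11.1271.
Total external benefit = ∫₀^{x_m} (13.21 + 0.74x) dx = 13.21×11.1271 + ½×0.74×11.1271² = 192.7996.

€192.80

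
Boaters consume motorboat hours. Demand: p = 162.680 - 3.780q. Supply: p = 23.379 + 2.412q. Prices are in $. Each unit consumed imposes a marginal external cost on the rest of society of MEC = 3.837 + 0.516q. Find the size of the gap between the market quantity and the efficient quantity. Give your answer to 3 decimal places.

Market equilibrium (private): 23.379 + 2.412q = 162.680 - 3.780q → q_m = 22.4969.
Social marginal benefit = demand − MEC = 158.843 - 4.296q.
Set SMB = MC: 158.843 - 4.296q = 23.379 + 2.412q → q* = 20.1944.
Gap = |22.4969 − 20.1944| = 2.3025.

2.303 units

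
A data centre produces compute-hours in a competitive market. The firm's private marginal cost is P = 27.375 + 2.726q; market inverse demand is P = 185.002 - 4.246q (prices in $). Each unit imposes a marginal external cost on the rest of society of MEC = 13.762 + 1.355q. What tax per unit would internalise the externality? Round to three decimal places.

tax = $37.172 per unit

Social marginal cost = private MC + MEC = 41.137 + 4.081q.
Set SMC = demand: 41.137 + 4.081q = 185.002 - 4.246q → q* = 17.2769.
The Pigouvian tax equals MEC at q*: 13.762 + 1.355×17.2769 = 37.1722.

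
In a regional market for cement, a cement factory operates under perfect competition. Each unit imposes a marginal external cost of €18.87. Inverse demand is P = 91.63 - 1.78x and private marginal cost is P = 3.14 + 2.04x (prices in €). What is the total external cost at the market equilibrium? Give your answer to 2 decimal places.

€437.12

Market equilibrium (private): 3.14 + 2.04x = 91.63 - 1.78x → x_m = 23.1649.
Total external cost = MEC × x_m = 18.87 × 23.1649 = 437.1217.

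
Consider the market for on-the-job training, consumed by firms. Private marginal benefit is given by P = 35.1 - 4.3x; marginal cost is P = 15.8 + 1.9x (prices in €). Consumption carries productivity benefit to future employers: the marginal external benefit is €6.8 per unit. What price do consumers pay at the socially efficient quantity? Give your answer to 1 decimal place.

P = €17.0

Social marginal benefit = demand + MEB = 41.9 - 4.3x.
Set SMB = MC: 41.9 - 4.3x = 15.8 + 1.9x → x* = 4.2097.
Consumer price on the demand curve at x*: 35.1 − 4.3×4.2097 = 16.9983.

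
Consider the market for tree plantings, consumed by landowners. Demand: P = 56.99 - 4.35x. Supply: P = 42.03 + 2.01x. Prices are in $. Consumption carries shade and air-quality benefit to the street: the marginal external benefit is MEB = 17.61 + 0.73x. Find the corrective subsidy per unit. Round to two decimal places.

subsidy = $21.83 per unit

Social marginal benefit = demand + MEB = 74.60 - 3.62x.
Set SMB = MC: 74.60 - 3.62x = 42.03 + 2.01x → x* = 5.7851.
The Pigouvian subsidy equals MEB at x*: 17.61 + 0.73×5.7851 = 21.8331.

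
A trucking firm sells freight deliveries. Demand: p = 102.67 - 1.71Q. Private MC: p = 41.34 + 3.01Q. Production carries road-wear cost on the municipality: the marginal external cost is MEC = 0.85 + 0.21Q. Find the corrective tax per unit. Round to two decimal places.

tax = 3.43 per unit

Social marginal cost = private MC + MEC = 42.19 + 3.22Q.
Set SMC = demand: 42.19 + 3.22Q = 102.67 - 1.71Q → Q* = 12.2677.
The Pigouvian tax equals MEC at Q*: 0.85 + 0.21×12.2677 = 3.4262.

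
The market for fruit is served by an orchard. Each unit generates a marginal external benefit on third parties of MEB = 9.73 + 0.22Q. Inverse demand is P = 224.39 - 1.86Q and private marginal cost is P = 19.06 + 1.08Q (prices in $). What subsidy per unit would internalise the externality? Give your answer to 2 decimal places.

subsidy = $27.12 per unit

Social marginal cost = private MC − MEB = 9.33 + 0.86Q.
Set SMC = demand: 9.33 + 0.86Q = 224.39 - 1.86Q → Q* = 79.0662.
The Pigouvian subsidy equals MEB at Q*: 9.73 + 0.22×79.0662 = 27.1246.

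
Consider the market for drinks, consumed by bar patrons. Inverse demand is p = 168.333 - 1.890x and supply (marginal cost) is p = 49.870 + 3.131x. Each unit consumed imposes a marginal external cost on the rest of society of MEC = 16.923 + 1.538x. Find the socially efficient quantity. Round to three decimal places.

x* = 15.481

Social marginal benefit = demand − MEC = 151.410 - 3.428x.
Set SMB = MC: 151.410 - 3.428x = 49.870 + 3.131x → x* = 15.4810.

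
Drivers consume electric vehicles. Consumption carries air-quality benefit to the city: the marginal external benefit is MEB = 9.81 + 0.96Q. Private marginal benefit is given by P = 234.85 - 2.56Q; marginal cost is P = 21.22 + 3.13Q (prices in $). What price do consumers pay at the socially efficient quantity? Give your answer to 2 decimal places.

Social marginal benefit = demand + MEB = 244.66 - 1.60Q.
Set SMB = MC: 244.66 - 1.60Q = 21.22 + 3.13Q → Q* = 47.2389.
Consumer price on the demand curve at Q*: 234.85 − 2.56×47.2389 = 113.9184.

P = $113.92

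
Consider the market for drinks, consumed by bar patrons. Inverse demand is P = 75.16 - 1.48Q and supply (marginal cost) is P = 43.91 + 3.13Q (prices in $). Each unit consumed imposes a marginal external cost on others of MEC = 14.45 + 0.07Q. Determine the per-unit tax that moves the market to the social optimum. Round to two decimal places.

Social marginal benefit = demand − MEC = 60.71 - 1.55Q.
Set SMB = MC: 60.71 - 1.55Q = 43.91 + 3.13Q → Q* = 3.5897.
The Pigouvian tax equals MEC at Q*: 14.45 + 0.07×3.5897 = 14.7013.

tax = $14.70 per unit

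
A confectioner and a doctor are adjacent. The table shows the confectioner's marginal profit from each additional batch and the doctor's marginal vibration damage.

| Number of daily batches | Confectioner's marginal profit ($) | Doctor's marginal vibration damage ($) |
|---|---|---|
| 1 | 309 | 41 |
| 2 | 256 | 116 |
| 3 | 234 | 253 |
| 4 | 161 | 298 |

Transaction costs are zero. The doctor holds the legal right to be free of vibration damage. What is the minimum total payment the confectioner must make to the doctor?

Efficient level: marginal profit ≥ marginal vibration damage through level 2, so k* = 2.
With the doctor holding the right, the confectioner must at least compensate total damage at k*: 41 + 116 = 157.

$157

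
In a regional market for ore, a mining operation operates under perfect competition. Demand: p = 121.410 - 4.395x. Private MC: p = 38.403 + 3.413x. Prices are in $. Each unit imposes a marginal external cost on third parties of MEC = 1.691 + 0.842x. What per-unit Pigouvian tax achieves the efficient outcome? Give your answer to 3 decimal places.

tax = $9.606 per unit

Social marginal cost = private MC + MEC = 40.094 + 4.255x.
Set SMC = demand: 40.094 + 4.255x = 121.410 - 4.395x → x* = 9.4007.
The Pigouvian tax equals MEC at x*: 1.691 + 0.842×9.4007 = 9.6064.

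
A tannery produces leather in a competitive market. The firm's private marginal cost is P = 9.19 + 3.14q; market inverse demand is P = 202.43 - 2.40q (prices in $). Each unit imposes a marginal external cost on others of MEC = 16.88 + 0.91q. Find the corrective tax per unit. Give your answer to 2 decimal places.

Social marginal cost = private MC + MEC = 26.07 + 4.05q.
Set SMC = demand: 26.07 + 4.05q = 202.43 - 2.40q → q* = 27.3426.
The Pigouvian tax equals MEC at q*: 16.88 + 0.91×27.3426 = 41.7618.

tax = $41.76 per unit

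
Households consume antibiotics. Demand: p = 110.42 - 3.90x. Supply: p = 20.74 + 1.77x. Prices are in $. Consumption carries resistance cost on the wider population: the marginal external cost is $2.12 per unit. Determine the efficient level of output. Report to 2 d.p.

Social marginal benefit = demand − MEC = 108.30 - 3.90x.
Set SMB = MC: 108.30 - 3.90x = 20.74 + 1.77x → x* = 15.4427.

x* = 15.44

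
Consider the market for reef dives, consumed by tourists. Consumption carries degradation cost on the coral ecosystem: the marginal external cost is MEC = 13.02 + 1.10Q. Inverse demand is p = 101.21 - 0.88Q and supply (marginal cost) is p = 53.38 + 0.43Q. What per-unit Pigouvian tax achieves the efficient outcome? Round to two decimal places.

tax = 28.91 per unit

Social marginal benefit = demand − MEC = 88.19 - 1.98Q.
Set SMB = MC: 88.19 - 1.98Q = 53.38 + 0.43Q → Q* = 14.4440.
The Pigouvian tax equals MEC at Q*: 13.02 + 1.10×14.4440 = 28.9084.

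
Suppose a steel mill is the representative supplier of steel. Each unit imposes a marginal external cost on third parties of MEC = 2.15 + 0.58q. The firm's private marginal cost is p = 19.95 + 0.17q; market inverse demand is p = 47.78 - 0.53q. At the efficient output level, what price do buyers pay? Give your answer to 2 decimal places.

P = 37.15

Social marginal cost = private MC + MEC = 22.10 + 0.75q.
Set SMC = demand: 22.10 + 0.75q = 47.78 - 0.53q → q* = 20.0625.
Consumer price on the demand curve at q*: 47.78 − 0.53×20.0625 = 37.1469.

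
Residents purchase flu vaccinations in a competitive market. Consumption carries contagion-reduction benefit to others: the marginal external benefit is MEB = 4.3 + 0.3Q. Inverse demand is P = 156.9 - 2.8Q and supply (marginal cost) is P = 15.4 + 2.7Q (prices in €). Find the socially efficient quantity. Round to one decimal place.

Q* = 28.0

Social marginal benefit = demand + MEB = 161.2 - 2.5Q.
Set SMB = MC: 161.2 - 2.5Q = 15.4 + 2.7Q → Q* = 28.0385.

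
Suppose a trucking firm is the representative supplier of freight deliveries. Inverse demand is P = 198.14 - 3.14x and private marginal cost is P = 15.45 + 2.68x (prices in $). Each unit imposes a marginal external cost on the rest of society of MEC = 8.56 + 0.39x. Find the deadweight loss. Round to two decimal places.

Market equilibrium (private): 15.45 + 2.68x = 198.14 - 3.14x → x_m = 31.3900.
Social marginal cost = private MC + MEC = 24.01 + 3.07x.
Set SMC = demand: 24.01 + 3.07x = 198.14 - 3.14x → x* = 28.0403.
Between x* and x_m the wedge SMC − demand runs linearly from 0 to MEC(x_m), so the loss is a triangle.
DWL = ½ × 3.3497 × 20.8021 = 34.8404.

DWL = $34.84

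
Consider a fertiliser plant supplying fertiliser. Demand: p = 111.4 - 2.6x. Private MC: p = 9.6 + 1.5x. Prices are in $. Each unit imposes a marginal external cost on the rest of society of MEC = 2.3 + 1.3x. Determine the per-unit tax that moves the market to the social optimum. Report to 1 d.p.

Social marginal cost = private MC + MEC = 11.9 + 2.8x.
Set SMC = demand: 11.9 + 2.8x = 111.4 - 2.6x → x* = 18.4259.
The Pigouvian tax equals MEC at x*: 2.3 + 1.3×18.4259 = 26.2537.

tax = $26.3 per unit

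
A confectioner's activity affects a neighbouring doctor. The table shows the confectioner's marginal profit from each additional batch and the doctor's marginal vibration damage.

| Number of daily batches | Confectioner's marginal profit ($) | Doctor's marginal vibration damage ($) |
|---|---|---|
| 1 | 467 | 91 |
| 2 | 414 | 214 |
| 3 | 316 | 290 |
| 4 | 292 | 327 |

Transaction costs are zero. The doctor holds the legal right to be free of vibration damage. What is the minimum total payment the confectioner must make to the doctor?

Efficient level: marginal profit ≥ marginal vibration damage through level 3, so k* = 3.
With the doctor holding the right, the confectioner must at least compensate total damage at k*: 91 + 214 + 290 = 595.

$595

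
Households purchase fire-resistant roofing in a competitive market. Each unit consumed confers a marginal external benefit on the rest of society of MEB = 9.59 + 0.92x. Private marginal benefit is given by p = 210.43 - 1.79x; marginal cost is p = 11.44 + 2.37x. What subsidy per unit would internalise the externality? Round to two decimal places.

subsidy = 68.82 per unit

Social marginal benefit = demand + MEB = 220.02 - 0.87x.
Set SMB = MC: 220.02 - 0.87x = 11.44 + 2.37x → x* = 64.3765.
The Pigouvian subsidy equals MEB at x*: 9.59 + 0.92×64.3765 = 68.8164.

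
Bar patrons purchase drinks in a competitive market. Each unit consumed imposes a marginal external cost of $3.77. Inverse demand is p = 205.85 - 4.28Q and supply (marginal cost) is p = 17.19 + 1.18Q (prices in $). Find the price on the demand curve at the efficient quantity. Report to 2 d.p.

Social marginal benefit = demand − MEC = 202.08 - 4.28Q.
Set SMB = MC: 202.08 - 4.28Q = 17.19 + 1.18Q → Q* = 33.8626.
Consumer price on the demand curve at Q*: 205.85 − 4.28×33.8626 = 60.9181.

P = $60.92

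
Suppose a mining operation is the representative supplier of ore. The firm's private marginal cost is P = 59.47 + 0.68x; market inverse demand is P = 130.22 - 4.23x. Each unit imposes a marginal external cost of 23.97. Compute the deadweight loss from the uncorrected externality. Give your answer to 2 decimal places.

Market equilibrium (private): 59.47 + 0.68x = 130.22 - 4.23x → x_m = 14.4094.
Social marginal cost = private MC + MEC = 83.44 + 0.68x.
Set SMC = demand: 83.44 + 0.68x = 130.22 - 4.23x → x* = 9.5275.
Between x* and x_m the wedge SMC − demand runs linearly from 0 to MEC(x_m), so the loss is a triangle.
DWL = ½ × 4.8819 × 23.9700 = 58.5096.

DWL = 58.51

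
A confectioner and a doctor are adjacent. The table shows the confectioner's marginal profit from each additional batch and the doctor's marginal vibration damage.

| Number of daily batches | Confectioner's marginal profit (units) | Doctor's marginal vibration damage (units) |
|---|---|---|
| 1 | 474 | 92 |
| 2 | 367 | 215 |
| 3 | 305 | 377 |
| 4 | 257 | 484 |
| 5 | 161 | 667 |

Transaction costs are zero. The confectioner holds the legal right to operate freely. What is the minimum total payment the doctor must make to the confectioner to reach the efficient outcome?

Left alone the confectioner would choose level 5 (marginal profit stays positive).
Efficient level: k* = 2 (marginal profit ≥ marginal vibration damage through 2).
The doctor must at least cover the confectioner's forgone profit from cutting 5→2: 305 + 257 + 161 = 723.

723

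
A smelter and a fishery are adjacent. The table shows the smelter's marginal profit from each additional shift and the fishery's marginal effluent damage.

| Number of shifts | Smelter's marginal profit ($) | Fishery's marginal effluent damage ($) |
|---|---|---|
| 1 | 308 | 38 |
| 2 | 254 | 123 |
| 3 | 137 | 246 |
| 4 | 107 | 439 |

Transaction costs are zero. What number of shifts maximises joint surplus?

Bargaining reaches the level where marginal profit last exceeds marginal effluent damage.
That holds through level 2 (254 ≥ 123) but not at 3 (137 < 246).

2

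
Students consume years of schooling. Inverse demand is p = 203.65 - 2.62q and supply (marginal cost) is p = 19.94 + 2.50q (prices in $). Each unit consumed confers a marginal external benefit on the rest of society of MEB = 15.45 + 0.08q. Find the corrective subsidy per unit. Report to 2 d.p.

Social marginal benefit = demand + MEB = 219.10 - 2.54q.
Set SMB = MC: 219.10 - 2.54q = 19.94 + 2.50q → q* = 39.5159.
The Pigouvian subsidy equals MEB at q*: 15.45 + 0.08×39.5159 = 18.6113.

subsidy = $18.61 per unit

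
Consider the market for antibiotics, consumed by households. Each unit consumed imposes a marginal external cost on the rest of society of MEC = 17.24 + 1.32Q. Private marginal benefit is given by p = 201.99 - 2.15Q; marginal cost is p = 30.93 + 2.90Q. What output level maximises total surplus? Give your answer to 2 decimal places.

Social marginal benefit = demand − MEC = 184.75 - 3.47Q.
Set SMB = MC: 184.75 - 3.47Q = 30.93 + 2.90Q → Q* = 24.1476.

Q* = 24.15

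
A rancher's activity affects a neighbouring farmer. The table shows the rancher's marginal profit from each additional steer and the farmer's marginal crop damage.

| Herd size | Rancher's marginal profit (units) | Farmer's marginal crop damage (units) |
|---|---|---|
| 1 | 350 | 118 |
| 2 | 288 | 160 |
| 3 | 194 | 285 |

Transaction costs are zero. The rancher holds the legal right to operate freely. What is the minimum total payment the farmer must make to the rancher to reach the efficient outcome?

Left alone the rancher would choose level 3 (marginal profit stays positive).
Efficient level: k* = 2 (marginal profit ≥ marginal crop damage through 2).
The farmer must at least cover the rancher's forgone profit from cutting 3→2: 194 = 194.

194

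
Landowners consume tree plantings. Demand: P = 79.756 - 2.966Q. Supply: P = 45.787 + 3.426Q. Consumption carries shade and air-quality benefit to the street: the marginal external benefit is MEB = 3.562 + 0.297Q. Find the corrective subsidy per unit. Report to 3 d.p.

subsidy = 5.391 per unit

Social marginal benefit = demand + MEB = 83.318 - 2.669Q.
Set SMB = MC: 83.318 - 2.669Q = 45.787 + 3.426Q → Q* = 6.1577.
The Pigouvian subsidy equals MEB at Q*: 3.562 + 0.297×6.1577 = 5.3908.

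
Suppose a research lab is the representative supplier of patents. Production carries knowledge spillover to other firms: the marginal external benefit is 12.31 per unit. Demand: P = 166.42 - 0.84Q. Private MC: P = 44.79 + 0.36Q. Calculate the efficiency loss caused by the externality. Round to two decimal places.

Market equilibrium (private): 44.79 + 0.36Q = 166.42 - 0.84Q → Q_m = 101.3583.
Social marginal cost = private MC − MEB = 32.48 + 0.36Q.
Set SMC = demand: 32.48 + 0.36Q = 166.42 - 0.84Q → Q* = 111.6167.
Between Q* and Q_m the wedge demand − SMC runs linearly from 0 to MEB(Q_m), so the loss is a triangle.
DWL = ½ × 10.2584 × 12.3100 = 63.1405.

DWL = 63.14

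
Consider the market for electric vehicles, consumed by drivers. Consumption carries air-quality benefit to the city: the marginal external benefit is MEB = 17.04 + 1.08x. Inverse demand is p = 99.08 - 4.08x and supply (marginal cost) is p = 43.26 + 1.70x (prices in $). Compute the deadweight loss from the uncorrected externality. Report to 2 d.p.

DWL = $80.28

Market equilibrium (private): 43.26 + 1.70x = 99.08 - 4.08x → x_m = 9.6574.
Social marginal benefit = demand + MEB = 116.12 - 3.00x.
Set SMB = MC: 116.12 - 3.00x = 43.26 + 1.70x → x* = 15.5021.
Between x* and x_m the wedge SMB − MC runs linearly from 0 to MEB(x_m), so the loss is a triangle.
DWL = ½ × 5.8447 × 27.4700 = 80.2770.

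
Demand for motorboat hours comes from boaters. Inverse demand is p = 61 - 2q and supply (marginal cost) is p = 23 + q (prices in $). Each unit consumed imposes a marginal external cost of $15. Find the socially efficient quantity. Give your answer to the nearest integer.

Social marginal benefit = demand − MEC = 46 - 2q.
Set SMB = MC: 46 - 2q = 23 + q → q* = 7.6667.

q* = 8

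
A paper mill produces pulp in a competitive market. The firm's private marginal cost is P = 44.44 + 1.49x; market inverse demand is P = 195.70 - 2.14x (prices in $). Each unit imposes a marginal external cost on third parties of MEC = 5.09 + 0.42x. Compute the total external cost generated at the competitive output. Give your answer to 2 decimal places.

Market equilibrium (private): 44.44 + 1.49x = 195.70 - 2.14x → x_m = 41.6694.
Total external cost = ∫₀^{x_m} (5.09 + 0.42x) dx = 5.09×41.6694 + ½×0.42×41.6694² = 576.7284.

$576.73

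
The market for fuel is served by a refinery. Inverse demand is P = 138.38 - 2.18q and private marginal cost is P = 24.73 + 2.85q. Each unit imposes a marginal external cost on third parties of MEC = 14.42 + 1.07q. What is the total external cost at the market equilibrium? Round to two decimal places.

Market equilibrium (private): 24.73 + 2.85q = 138.38 - 2.18q → q_m = 22.5944.
Total external cost = ∫₀^{q_m} (14.42 + 1.07q) dq = 14.42×22.5944 + ½×1.07×22.5944² = 598.9324.

598.93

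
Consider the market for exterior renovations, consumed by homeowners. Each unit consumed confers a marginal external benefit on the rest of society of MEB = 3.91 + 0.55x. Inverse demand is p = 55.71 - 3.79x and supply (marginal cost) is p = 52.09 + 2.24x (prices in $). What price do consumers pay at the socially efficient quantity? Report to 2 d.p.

P = $50.50

Social marginal benefit = demand + MEB = 59.62 - 3.24x.
Set SMB = MC: 59.62 - 3.24x = 52.09 + 2.24x → x* = 1.3741.
Consumer price on the demand curve at x*: 55.71 − 3.79×1.3741 = 50.5022.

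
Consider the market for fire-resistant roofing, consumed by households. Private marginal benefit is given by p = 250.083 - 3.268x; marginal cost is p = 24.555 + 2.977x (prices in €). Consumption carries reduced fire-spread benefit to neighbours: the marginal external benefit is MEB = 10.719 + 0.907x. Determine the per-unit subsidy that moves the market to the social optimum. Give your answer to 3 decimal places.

subsidy = €50.861 per unit

Social marginal benefit = demand + MEB = 260.802 - 2.361x.
Set SMB = MC: 260.802 - 2.361x = 24.555 + 2.977x → x* = 44.2576.
The Pigouvian subsidy equals MEB at x*: 10.719 + 0.907×44.2576 = 50.8606.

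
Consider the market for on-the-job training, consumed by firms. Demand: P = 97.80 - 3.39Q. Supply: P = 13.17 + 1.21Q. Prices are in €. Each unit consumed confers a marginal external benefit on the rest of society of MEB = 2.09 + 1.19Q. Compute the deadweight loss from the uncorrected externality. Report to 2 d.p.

Market equilibrium (private): 13.17 + 1.21Q = 97.80 - 3.39Q → Q_m = 18.3978.
Social marginal benefit = demand + MEB = 99.89 - 2.20Q.
Set SMB = MC: 99.89 - 2.20Q = 13.17 + 1.21Q → Q* = 25.4311.
The welfare-loss triangle has base |Q_m − Q*| and height MEB(Q_m) (the vertical gap between SMB and MC is zero at Q* and MEB at Q_m).
DWL = ½ × 7.0333 × 23.9834 = 84.3412.

DWL = €84.34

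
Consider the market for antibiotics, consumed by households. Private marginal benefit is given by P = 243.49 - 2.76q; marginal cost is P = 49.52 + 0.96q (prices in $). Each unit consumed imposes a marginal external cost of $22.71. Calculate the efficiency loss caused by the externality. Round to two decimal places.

Market equilibrium (private): 49.52 + 0.96q = 243.49 - 2.76q → q_m = 52.1425.
Social marginal benefit = demand − MEC = 220.78 - 2.76q.
Set SMB = MC: 220.78 - 2.76q = 49.52 + 0.96q → q* = 46.0376.
The welfare-loss triangle has base |q_m − q*| and height MEC(q_m) (the vertical gap between SMB and MC is zero at q* and MEC at q_m).
DWL = ½ × 6.1049 × 22.7100 = 69.3211.

DWL = $69.32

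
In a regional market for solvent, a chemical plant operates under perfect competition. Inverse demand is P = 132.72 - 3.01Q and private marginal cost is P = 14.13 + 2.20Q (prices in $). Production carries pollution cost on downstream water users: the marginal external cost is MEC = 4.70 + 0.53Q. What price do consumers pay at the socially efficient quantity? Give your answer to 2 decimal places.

Social marginal cost = private MC + MEC = 18.83 + 2.73Q.
Set SMC = demand: 18.83 + 2.73Q = 132.72 - 3.01Q → Q* = 19.8415.
Consumer price on the demand curve at Q*: 132.72 − 3.01×19.8415 = 72.9971.

P = $73.00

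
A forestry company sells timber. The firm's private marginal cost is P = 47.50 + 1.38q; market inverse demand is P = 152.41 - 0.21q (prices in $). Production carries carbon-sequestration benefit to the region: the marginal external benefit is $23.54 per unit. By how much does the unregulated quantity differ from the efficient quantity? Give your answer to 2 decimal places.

Market equilibrium (private): 47.50 + 1.38q = 152.41 - 0.21q → q_m = 65.9811.
Social marginal cost = private MC − MEB = 23.96 + 1.38q.
Set SMC = demand: 23.96 + 1.38q = 152.41 - 0.21q → q* = 80.7862.
Gap = |65.9811 − 80.7862| = 14.8051.

14.81 units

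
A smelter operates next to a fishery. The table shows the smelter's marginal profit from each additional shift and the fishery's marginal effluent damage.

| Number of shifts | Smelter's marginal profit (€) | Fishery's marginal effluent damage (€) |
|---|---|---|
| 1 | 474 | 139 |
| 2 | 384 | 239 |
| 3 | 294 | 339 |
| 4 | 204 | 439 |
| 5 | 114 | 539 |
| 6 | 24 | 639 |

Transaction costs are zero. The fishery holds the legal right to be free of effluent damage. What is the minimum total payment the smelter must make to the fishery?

Efficient level: marginal profit ≥ marginal effluent damage through level 2, so k* = 2.
With the fishery holding the right, the smelter must at least compensate total damage at k*: 139 + 239 = 378.

€378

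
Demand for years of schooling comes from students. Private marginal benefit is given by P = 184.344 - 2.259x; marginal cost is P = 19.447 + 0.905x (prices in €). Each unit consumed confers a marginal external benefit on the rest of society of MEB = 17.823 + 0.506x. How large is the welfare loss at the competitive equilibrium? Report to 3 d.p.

DWL = €367.402

Market equilibrium (private): 19.447 + 0.905x = 184.344 - 2.259x → x_m = 52.1166.
Social marginal benefit = demand + MEB = 202.167 - 1.753x.
Set SMB = MC: 202.167 - 1.753x = 19.447 + 0.905x → x* = 68.7434.
Between x* and x_m the wedge SMB − MC runs linearly from 0 to MEB(x_m), so the loss is a triangle.
DWL = ½ × 16.6268 × 44.1940 = 367.4024.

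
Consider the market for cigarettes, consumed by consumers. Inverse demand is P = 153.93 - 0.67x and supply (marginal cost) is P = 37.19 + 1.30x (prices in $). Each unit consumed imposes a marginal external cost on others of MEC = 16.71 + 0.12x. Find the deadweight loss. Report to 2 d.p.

DWL = $135.75

Market equilibrium (private): 37.19 + 1.30x = 153.93 - 0.67x → x_m = 59.2589.
Social marginal benefit = demand − MEC = 137.22 - 0.79x.
Set SMB = MC: 137.22 - 0.79x = 37.19 + 1.30x → x* = 47.8612.
The welfare-loss triangle has base |x_m − x*| and height MEC(x_m) (the vertical gap between SMB and MC is zero at x* and MEC at x_m).
DWL = ½ × 11.3977 × 23.8211 = 135.7529.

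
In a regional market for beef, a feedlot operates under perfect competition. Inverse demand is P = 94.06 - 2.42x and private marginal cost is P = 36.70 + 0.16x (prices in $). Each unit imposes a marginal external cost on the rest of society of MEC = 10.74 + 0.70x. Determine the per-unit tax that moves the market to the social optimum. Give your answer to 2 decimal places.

tax = $20.69 per unit

Social marginal cost = private MC + MEC = 47.44 + 0.86x.
Set SMC = demand: 47.44 + 0.86x = 94.06 - 2.42x → x* = 14.2134.
The Pigouvian tax equals MEC at x*: 10.74 + 0.70×14.2134 = 20.6894.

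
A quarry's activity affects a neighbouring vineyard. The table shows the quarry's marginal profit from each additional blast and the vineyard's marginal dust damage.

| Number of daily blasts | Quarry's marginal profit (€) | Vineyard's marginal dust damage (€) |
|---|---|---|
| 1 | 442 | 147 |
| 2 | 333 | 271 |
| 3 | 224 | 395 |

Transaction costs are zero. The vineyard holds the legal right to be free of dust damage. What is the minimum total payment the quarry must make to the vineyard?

€418

Efficient level: marginal profit ≥ marginal dust damage through level 2, so k* = 2.
With the vineyard holding the right, the quarry must at least compensate total damage at k*: 147 + 271 = 418.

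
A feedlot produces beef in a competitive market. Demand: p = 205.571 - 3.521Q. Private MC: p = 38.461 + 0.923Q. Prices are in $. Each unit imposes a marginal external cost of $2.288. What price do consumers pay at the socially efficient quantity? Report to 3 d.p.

P = $74.982

Social marginal cost = private MC + MEC = 40.749 + 0.923Q.
Set SMC = demand: 40.749 + 0.923Q = 205.571 - 3.521Q → Q* = 37.0887.
Consumer price on the demand curve at Q*: 205.571 − 3.521×37.0887 = 74.9817.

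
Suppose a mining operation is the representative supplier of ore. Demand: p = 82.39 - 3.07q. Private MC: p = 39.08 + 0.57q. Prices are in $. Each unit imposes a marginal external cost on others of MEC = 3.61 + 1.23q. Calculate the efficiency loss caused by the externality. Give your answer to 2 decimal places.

Market equilibrium (private): 39.08 + 0.57q = 82.39 - 3.07q → q_m = 11.8984.
Social marginal cost = private MC + MEC = 42.69 + 1.80q.
Set SMC = demand: 42.69 + 1.80q = 82.39 - 3.07q → q* = 8.1520.
The loss is the area between SMC and demand from q* to q_m; with linear curves that's a triangle of height MEC(q_m).
DWL = ½ × 3.7464 × 18.2450 = 34.1765.

DWL = $34.18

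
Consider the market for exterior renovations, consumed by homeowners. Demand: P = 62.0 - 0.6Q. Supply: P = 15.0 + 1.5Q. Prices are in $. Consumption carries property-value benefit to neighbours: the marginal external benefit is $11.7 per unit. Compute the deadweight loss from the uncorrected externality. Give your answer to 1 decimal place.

DWL = $32.6

Market equilibrium (private): 15.0 + 1.5Q = 62.0 - 0.6Q → Q_m = 22.3810.
Social marginal benefit = demand + MEB = 73.7 - 0.6Q.
Set SMB = MC: 73.7 - 0.6Q = 15.0 + 1.5Q → Q* = 27.9524.
Height of the DWL triangle at Q_m is SMB(Q_m) − MC(Q_m) = MEB(Q_m) = 11.7000.
DWL = ½ × 5.5714 × 11.7000 = 32.5927.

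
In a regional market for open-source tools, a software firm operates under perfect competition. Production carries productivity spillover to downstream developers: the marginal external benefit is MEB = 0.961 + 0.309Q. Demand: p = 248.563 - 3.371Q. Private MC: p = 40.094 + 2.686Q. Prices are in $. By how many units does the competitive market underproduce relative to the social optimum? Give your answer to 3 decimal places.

Market equilibrium (private): 40.094 + 2.686Q = 248.563 - 3.371Q → Q_m = 34.4179.
Social marginal cost = private MC − MEB = 39.133 + 2.377Q.
Set SMC = demand: 39.133 + 2.377Q = 248.563 - 3.371Q → Q* = 36.4353.
Gap = |34.4179 − 36.4353| = 2.0174.

2.017 units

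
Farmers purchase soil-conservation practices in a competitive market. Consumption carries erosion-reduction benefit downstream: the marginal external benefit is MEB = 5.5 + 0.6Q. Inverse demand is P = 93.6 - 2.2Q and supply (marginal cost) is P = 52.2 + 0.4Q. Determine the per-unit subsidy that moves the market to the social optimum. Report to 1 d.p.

Social marginal benefit = demand + MEB = 99.1 - 1.6Q.
Set SMB = MC: 99.1 - 1.6Q = 52.2 + 0.4Q → Q* = 23.4500.
The Pigouvian subsidy equals MEB at Q*: 5.5 + 0.6×23.4500 = 19.5700.

subsidy = 19.6 per unit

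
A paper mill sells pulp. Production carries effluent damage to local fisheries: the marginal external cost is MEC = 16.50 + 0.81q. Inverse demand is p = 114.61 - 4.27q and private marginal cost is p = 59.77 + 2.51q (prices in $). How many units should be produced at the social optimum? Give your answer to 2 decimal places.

q* = 5.05

Social marginal cost = private MC + MEC = 76.27 + 3.32q.
Set SMC = demand: 76.27 + 3.32q = 114.61 - 4.27q → q* = 5.0514.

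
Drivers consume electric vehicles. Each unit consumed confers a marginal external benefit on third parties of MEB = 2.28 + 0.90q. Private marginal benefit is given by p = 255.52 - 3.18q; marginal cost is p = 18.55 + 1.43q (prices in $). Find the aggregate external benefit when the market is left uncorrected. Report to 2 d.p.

$1306.24

Market equilibrium (private): 18.55 + 1.43q = 255.52 - 3.18q → q_m = 51.4035.
Total external benefit = ∫₀^{q_m} (2.28 + 0.90q) dq = 2.28×51.4035 + ½×0.90×51.4035² = 1306.2439.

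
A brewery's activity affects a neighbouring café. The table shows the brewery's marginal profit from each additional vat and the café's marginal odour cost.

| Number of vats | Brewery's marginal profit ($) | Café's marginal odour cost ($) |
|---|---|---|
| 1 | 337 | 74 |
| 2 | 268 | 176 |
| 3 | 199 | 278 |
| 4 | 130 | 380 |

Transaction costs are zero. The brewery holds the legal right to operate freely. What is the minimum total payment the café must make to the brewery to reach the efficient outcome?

Left alone the brewery would choose level 4 (marginal profit stays positive).
Efficient level: k* = 2 (marginal profit ≥ marginal odour cost through 2).
The café must at least cover the brewery's forgone profit from cutting 4→2: 199 + 130 = 329.

$329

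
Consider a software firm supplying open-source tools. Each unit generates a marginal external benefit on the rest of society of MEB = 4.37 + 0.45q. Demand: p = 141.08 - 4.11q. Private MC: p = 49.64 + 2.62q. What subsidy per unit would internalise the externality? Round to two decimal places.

subsidy = 11.24 per unit

Social marginal cost = private MC − MEB = 45.27 + 2.17q.
Set SMC = demand: 45.27 + 2.17q = 141.08 - 4.11q → q* = 15.2564.
The Pigouvian subsidy equals MEB at q*: 4.37 + 0.45×15.2564 = 11.2354.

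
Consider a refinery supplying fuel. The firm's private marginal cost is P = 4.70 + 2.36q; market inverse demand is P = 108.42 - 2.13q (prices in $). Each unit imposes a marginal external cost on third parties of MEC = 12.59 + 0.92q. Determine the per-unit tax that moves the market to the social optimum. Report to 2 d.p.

tax = $28.09 per unit

Social marginal cost = private MC + MEC = 17.29 + 3.28q.
Set SMC = demand: 17.29 + 3.28q = 108.42 - 2.13q → q* = 16.8447.
The Pigouvian tax equals MEC at q*: 12.59 + 0.92×16.8447 = 28.0871.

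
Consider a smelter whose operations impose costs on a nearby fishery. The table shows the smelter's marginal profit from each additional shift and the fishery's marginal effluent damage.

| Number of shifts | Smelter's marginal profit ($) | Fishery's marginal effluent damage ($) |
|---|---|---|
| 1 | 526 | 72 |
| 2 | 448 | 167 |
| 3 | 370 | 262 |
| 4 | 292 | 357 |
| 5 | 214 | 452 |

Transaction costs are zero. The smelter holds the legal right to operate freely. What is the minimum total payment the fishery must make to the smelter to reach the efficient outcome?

Left alone the smelter would choose level 5 (marginal profit stays positive).
Efficient level: k* = 3 (marginal profit ≥ marginal effluent damage through 3).
The fishery must at least cover the smelter's forgone profit from cutting 5→3: 292 + 214 = 506.

$506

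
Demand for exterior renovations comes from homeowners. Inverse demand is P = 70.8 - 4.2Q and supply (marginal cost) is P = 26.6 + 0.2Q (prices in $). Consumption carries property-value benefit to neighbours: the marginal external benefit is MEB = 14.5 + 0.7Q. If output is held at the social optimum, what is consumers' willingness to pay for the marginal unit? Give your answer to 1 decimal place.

Social marginal benefit = demand + MEB = 85.3 - 3.5Q.
Set SMB = MC: 85.3 - 3.5Q = 26.6 + 0.2Q → Q* = 15.8649.
Consumer price on the demand curve at Q*: 70.8 − 4.2×15.8649 = 4.1674.

P = $4.2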